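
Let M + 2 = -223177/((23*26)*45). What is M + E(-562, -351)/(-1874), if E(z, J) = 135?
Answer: -130681307/12607335 ≈ -10.365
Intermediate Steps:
M = -276997/26910 (M = -2 - 223177/((23*26)*45) = -2 - 223177/(598*45) = -2 - 223177/26910 = -276997/26910 ≈ -10.293)
M + E(-562, -351)/(-1874) = -276997/26910 + 135/(-1874) = -276997/26910 + 135*(-1/1874) = -276997/26910 - 135/1874 = -130681307/12607335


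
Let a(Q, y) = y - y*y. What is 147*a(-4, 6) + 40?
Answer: -4370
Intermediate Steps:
a(Q, y) = y - y²
147*a(-4, 6) + 40 = 147*(6*(1 - 1*6)) + 40 = 147*(6*(1 - 6)) + 40 = 147*(6*(-5)) + 40 = 147*(-30) + 40 = -4410 + 40 = -4370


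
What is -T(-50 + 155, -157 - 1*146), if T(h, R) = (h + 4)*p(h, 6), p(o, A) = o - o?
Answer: 0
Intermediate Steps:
p(o, A) = 0
T(h, R) = 0 (T(h, R) = (h + 4)*0 = (4 + h)*0 = 0)
-T(-50 + 155, -157 - 1*146) = -1*0 = 0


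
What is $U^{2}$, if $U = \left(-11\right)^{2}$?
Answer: $14641$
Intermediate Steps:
$U = 121$
$U^{2} = 121^{2} = 14641$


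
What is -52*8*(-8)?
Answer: 3328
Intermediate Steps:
-52*8*(-8) = -13*32*(-8) = -416*(-8) = 3328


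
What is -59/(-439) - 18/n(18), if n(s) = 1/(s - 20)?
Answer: 15863/439 ≈ 36.134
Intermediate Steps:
n(s) = 1/(-20 + s)
-59/(-439) - 18/n(18) = -59/(-439) - 18/(1/(-20 + 18)) = -59*(-1/439) - 18/(1/(-2)) = 59/439 - 18/(-1/2) = 59/439 - 18*(-2) = 59/439 + 36 = 15863/439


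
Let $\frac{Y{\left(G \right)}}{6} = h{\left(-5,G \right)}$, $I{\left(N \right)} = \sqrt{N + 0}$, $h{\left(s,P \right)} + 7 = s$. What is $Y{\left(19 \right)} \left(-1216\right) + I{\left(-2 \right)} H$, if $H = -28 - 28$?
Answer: $87552 - 56 i \sqrt{2} \approx 87552.0 - 79.196 i$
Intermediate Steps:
$H = -56$
$h{\left(s,P \right)} = -7 + s$
$I{\left(N \right)} = \sqrt{N}$
$Y{\left(G \right)} = -72$ ($Y{\left(G \right)} = 6 \left(-7 - 5\right) = 6 \left(-12\right) = -72$)
$Y{\left(19 \right)} \left(-1216\right) + I{\left(-2 \right)} H = \left(-72\right) \left(-1216\right) + \sqrt{-2} \left(-56\right) = 87552 + i \sqrt{2} \left(-56\right) = 87552 - 56 i \sqrt{2}$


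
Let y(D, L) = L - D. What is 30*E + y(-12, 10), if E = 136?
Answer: 4102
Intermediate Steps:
30*E + y(-12, 10) = 30*136 + (10 - 1*(-12)) = 4080 + (10 + 12) = 4080 + 22 = 4102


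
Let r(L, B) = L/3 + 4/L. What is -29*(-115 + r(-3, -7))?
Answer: 10208/3 ≈ 3402.7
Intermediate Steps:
r(L, B) = 4/L + L/3 (r(L, B) = L*(1/3) + 4/L = L/3 + 4/L = 4/L + L/3)
-29*(-115 + r(-3, -7)) = -29*(-115 + (4/(-3) + (1/3)*(-3))) = -29*(-115 + (4*(-1/3) - 1)) = -29*(-115 + (-4/3 - 1)) = -29*(-115 - 7/3) = -29*(-352/3) = 10208/3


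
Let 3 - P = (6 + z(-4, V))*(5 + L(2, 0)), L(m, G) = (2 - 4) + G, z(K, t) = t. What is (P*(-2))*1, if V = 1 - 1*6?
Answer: 0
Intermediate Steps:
V = -5 (V = 1 - 6 = -5)
L(m, G) = -2 + G
P = 0 (P = 3 - (6 - 5)*(5 + (-2 + 0)) = 3 - (5 - 2) = 3 - 3 = 0)
(P*(-2))*1 = (0*(-2))*1 = 0*1 = 0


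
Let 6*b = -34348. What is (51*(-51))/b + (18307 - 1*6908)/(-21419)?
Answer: -28633969/367849906 ≈ -0.077841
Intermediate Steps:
b = -17174/3 (b = (1/6)*(-34348) = -17174/3 ≈ -5724.7)
(51*(-51))/b + (18307 - 1*6908)/(-21419) = (51*(-51))/(-17174/3) + (18307 - 1*6908)/(-21419) = -2601*(-3/17174) + (18307 - 6908)*(-1/21419) = 7803/17174 + 11399*(-1/21419) = 7803/17174 - 11399/21419 = -28633969/367849906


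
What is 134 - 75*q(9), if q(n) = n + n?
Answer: -1216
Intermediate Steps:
q(n) = 2*n
134 - 75*q(9) = 134 - 150*9 = 134 - 75*18 = 134 - 1350 = -1216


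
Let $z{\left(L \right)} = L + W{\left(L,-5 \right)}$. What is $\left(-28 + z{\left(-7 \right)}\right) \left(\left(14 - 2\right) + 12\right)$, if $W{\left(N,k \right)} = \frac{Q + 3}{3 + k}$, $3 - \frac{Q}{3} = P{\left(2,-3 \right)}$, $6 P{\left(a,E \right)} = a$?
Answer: $-972$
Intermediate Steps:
$P{\left(a,E \right)} = \frac{a}{6}$
$Q = 8$ ($Q = 9 - 3 \cdot \frac{1}{6} \cdot 2 = 9 - 1 = 8$)
$W{\left(N,k \right)} = \frac{11}{3 + k}$ ($W{\left(N,k \right)} = \frac{8 + 3}{3 + k} = \frac{11}{3 + k}$)
$z{\left(L \right)} = - \frac{11}{2} + L$ ($z{\left(L \right)} = L + \frac{11}{3 - 5} = L + \frac{11}{-2} = L + 11 \left(- \frac{1}{2}\right) = L - \frac{11}{2} = - \frac{11}{2} + L$)
$\left(-28 + z{\left(-7 \right)}\right) \left(\left(14 - 2\right) + 12\right) = \left(-28 - \frac{25}{2}\right) \left(\left(14 - 2\right) + 12\right) = \left(-28 - \frac{25}{2}\right) \left(12 + 12\right) = \left(- \frac{81}{2}\right) 24 = -972$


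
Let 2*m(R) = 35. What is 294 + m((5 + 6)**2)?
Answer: 623/2 ≈ 311.50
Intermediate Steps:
m(R) = 35/2 (m(R) = (1/2)*35 = 35/2)
294 + m((5 + 6)**2) = 294 + 35/2 = 623/2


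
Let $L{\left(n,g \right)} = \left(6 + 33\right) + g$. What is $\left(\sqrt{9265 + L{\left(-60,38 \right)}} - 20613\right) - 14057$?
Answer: $-34670 + 3 \sqrt{1038} \approx -34573.0$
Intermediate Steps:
$L{\left(n,g \right)} = 39 + g$
$\left(\sqrt{9265 + L{\left(-60,38 \right)}} - 20613\right) - 14057 = \left(\sqrt{9265 + \left(39 + 38\right)} - 20613\right) - 14057 = \left(\sqrt{9265 + 77} - 20613\right) - 14057 = \left(\sqrt{9342} - 20613\right) - 14057 = \left(3 \sqrt{1038} - 20613\right) - 14057 = \left(-20613 + 3 \sqrt{1038}\right) - 14057 = -34670 + 3 \sqrt{1038}$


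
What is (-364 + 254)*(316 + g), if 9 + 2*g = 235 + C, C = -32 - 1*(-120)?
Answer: -52030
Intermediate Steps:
C = 88 (C = -32 + 120 = 88)
g = 157 (g = -9/2 + (235 + 88)/2 = -9/2 + (1/2)*323 = -9/2 + 323/2 = 157)
(-364 + 254)*(316 + g) = (-364 + 254)*(316 + 157) = -110*473 = -52030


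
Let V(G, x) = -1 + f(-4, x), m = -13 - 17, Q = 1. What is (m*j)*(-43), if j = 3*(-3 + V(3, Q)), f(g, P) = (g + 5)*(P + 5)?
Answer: 7740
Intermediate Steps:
f(g, P) = (5 + P)*(5 + g) (f(g, P) = (5 + g)*(5 + P) = (5 + P)*(5 + g))
m = -30
V(G, x) = 4 + x (V(G, x) = -1 + (25 + 5*x + 5*(-4) + x*(-4)) = -1 + (25 + 5*x - 20 - 4*x) = -1 + (5 + x) = 4 + x)
j = 6 (j = 3*(-3 + (4 + 1)) = 3*(-3 + 5) = 3*2 = 6)
(m*j)*(-43) = -30*6*(-43) = -180*(-43) = 7740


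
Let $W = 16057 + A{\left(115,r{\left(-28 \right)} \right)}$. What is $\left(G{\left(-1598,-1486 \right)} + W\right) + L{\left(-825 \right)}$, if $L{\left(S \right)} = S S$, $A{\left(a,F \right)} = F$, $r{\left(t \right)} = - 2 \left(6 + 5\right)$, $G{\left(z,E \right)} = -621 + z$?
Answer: $694441$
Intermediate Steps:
$r{\left(t \right)} = -22$ ($r{\left(t \right)} = \left(-2\right) 11 = -22$)
$W = 16035$ ($W = 16057 - 22 = 16035$)
$L{\left(S \right)} = S^{2}$
$\left(G{\left(-1598,-1486 \right)} + W\right) + L{\left(-825 \right)} = \left(\left(-621 - 1598\right) + 16035\right) + \left(-825\right)^{2} = \left(-2219 + 16035\right) + 680625 = 13816 + 680625 = 694441$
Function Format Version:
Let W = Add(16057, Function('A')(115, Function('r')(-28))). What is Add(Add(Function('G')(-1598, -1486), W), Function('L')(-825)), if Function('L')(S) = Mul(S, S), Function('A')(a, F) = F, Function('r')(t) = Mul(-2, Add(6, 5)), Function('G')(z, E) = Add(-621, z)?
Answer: 694441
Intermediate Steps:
Function('r')(t) = -22 (Function('r')(t) = Mul(-2, 11) = -22)
W = 16035 (W = Add(16057, -22) = 16035)
Function('L')(S) = Pow(S, 2)
Add(Add(Function('G')(-1598, -1486), W), Function('L')(-825)) = Add(Add(Add(-621, -1598), 16035), Pow(-825, 2)) = Add(Add(-2219, 16035), 680625) = Add(13816, 680625) = 694441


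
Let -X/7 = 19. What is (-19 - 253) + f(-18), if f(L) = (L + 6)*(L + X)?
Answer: 1540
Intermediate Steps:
X = -133 (X = -7*19 = -133)
f(L) = (-133 + L)*(6 + L) (f(L) = (L + 6)*(L - 133) = (6 + L)*(-133 + L) = (-133 + L)*(6 + L))
(-19 - 253) + f(-18) = (-19 - 253) + (-798 + (-18)**2 - 127*(-18)) = -272 + (-798 + 324 + 2286) = -272 + 1812 = 1540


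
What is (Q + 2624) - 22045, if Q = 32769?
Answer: 13348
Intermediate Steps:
(Q + 2624) - 22045 = (32769 + 2624) - 22045 = 35393 - 22045 = 13348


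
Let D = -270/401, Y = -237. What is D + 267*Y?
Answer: -25375149/401 ≈ -63280.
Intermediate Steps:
D = -270/401 (D = -270*1/401 = -270/401 ≈ -0.67332)
D + 267*Y = -270/401 + 267*(-237) = -270/401 - 63279 = -25375149/401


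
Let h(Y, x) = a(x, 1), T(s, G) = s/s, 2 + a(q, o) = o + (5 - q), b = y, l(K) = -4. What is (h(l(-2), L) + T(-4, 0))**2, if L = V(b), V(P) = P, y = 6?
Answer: 1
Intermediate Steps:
b = 6
a(q, o) = 3 + o - q (a(q, o) = -2 + (o + (5 - q)) = -2 + (5 + o - q) = 3 + o - q)
T(s, G) = 1
L = 6
h(Y, x) = 4 - x (h(Y, x) = 3 + 1 - x = 4 - x)
(h(l(-2), L) + T(-4, 0))**2 = ((4 - 1*6) + 1)**2 = ((4 - 6) + 1)**2 = (-2 + 1)**2 = (-1)**2 = 1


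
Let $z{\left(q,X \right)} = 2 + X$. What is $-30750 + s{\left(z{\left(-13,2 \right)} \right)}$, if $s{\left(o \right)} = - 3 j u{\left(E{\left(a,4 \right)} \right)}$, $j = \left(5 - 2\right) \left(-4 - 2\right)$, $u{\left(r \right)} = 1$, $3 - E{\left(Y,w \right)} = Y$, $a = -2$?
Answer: $-30696$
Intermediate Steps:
$E{\left(Y,w \right)} = 3 - Y$
$j = -18$ ($j = 3 \left(-6\right) = -18$)
$s{\left(o \right)} = 54$ ($s{\left(o \right)} = \left(-3\right) \left(-18\right) 1 = 54 \cdot 1 = 54$)
$-30750 + s{\left(z{\left(-13,2 \right)} \right)} = -30750 + 54 = -30696$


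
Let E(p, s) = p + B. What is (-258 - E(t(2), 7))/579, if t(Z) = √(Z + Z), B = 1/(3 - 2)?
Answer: -87/193 ≈ -0.45078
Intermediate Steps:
B = 1 (B = 1/1 = 1*1 = 1)
t(Z) = √2*√Z (t(Z) = √(2*Z) = √2*√Z)
E(p, s) = 1 + p (E(p, s) = p + 1 = 1 + p)
(-258 - E(t(2), 7))/579 = (-258 - (1 + √2*√2))/579 = (-258 - (1 + 2))*(1/579) = (-258 - 1*3)*(1/579) = (-258 - 3)*(1/579) = -261*1/579 = -87/193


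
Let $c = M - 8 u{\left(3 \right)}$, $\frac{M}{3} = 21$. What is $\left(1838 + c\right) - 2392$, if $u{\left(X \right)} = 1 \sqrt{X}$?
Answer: $-491 - 8 \sqrt{3} \approx -504.86$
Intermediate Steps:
$M = 63$ ($M = 3 \cdot 21 = 63$)
$u{\left(X \right)} = \sqrt{X}$
$c = 63 - 8 \sqrt{3} \approx 49.144$
$\left(1838 + c\right) - 2392 = \left(1838 + \left(63 - 8 \sqrt{3}\right)\right) - 2392 = \left(1901 - 8 \sqrt{3}\right) - 2392 = -491 - 8 \sqrt{3}$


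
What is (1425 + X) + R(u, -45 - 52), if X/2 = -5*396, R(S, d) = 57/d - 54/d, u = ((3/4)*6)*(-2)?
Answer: -245898/97 ≈ -2535.0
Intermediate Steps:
u = -9 (u = ((3*(¼))*6)*(-2) = ((¾)*6)*(-2) = (9/2)*(-2) = -9)
R(S, d) = 3/d
X = -3960 (X = 2*(-5*396) = 2*(-1980) = -3960)
(1425 + X) + R(u, -45 - 52) = (1425 - 3960) + 3/(-45 - 52) = -2535 + 3/(-97) = -2535 + 3*(-1/97) = -2535 - 3/97 = -245898/97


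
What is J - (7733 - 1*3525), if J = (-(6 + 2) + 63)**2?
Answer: -1183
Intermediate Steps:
J = 3025 (J = (-1*8 + 63)**2 = (-8 + 63)**2 = 55**2 = 3025)
J - (7733 - 1*3525) = 3025 - (7733 - 1*3525) = 3025 - (7733 - 3525) = 3025 - 1*4208 = 3025 - 4208 = -1183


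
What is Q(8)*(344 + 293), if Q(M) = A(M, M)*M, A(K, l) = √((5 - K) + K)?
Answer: 5096*√5 ≈ 11395.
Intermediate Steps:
A(K, l) = √5
Q(M) = M*√5 (Q(M) = √5*M = M*√5)
Q(8)*(344 + 293) = (8*√5)*(344 + 293) = (8*√5)*637 = 5096*√5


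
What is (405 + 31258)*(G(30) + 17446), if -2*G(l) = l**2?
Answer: 538144348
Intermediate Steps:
G(l) = -l**2/2
(405 + 31258)*(G(30) + 17446) = (405 + 31258)*(-1/2*30**2 + 17446) = 31663*(-1/2*900 + 17446) = 31663*(-450 + 17446) = 31663*16996 = 538144348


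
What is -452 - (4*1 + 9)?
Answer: -465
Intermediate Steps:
-452 - (4*1 + 9) = -452 - (4 + 9) = -452 - 1*13 = -452 - 13 = -465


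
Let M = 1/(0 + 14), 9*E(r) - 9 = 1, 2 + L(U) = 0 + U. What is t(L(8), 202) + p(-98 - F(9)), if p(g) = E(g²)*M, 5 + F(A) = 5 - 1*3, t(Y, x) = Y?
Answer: 383/63 ≈ 6.0794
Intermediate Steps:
L(U) = -2 + U (L(U) = -2 + (0 + U) = -2 + U)
E(r) = 10/9 (E(r) = 1 + (⅑)*1 = 1 + ⅑ = 10/9)
M = 1/14 ≈ 0.071429
F(A) = -3 (F(A) = -5 + (5 - 1*3) = -5 + (5 - 3) = -5 + 2 = -3)
p(g) = 5/63 (p(g) = (10/9)*(1/14) = 5/63)
t(L(8), 202) + p(-98 - F(9)) = (-2 + 8) + 5/63 = 6 + 5/63 = 383/63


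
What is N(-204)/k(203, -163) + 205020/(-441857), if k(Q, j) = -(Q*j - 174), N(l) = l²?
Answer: 11568740652/14697489391 ≈ 0.78712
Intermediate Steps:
k(Q, j) = 174 - Q*j (k(Q, j) = -(-174 + Q*j) = 174 - Q*j)
N(-204)/k(203, -163) + 205020/(-441857) = (-204)²/(174 - 1*203*(-163)) + 205020/(-441857) = 41616/(174 + 33089) + 205020*(-1/441857) = 41616/33263 - 205020/441857 = 11568740652/14697489391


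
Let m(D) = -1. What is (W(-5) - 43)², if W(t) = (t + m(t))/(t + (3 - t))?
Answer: 2025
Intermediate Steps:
W(t) = -⅓ + t/3 (W(t) = (t - 1)/(t + (3 - t)) = (-1 + t)/3 = (-1 + t)*(⅓) = -⅓ + t/3)
(W(-5) - 43)² = ((-⅓ + (⅓)*(-5)) - 43)² = ((-⅓ - 5/3) - 43)² = (-2 - 43)² = (-45)² = 2025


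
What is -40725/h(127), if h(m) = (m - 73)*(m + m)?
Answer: -4525/1524 ≈ -2.9692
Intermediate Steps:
h(m) = 2*m*(-73 + m) (h(m) = (-73 + m)*(2*m) = 2*m*(-73 + m))
-40725/h(127) = -40725*1/(254*(-73 + 127)) = -40725/(2*127*54) = -40725/13716 = -40725*1/13716 = -4525/1524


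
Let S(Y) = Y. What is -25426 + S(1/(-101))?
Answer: -2568027/101 ≈ -25426.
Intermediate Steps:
-25426 + S(1/(-101)) = -25426 + 1/(-101) = -25426 - 1/101 = -2568027/101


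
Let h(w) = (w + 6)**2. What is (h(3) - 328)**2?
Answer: 61009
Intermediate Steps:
h(w) = (6 + w)**2
(h(3) - 328)**2 = ((6 + 3)**2 - 328)**2 = (9**2 - 328)**2 = (81 - 328)**2 = (-247)**2 = 61009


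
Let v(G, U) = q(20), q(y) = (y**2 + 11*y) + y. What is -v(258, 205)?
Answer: -640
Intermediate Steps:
q(y) = y**2 + 12*y
v(G, U) = 640 (v(G, U) = 20*(12 + 20) = 20*32 = 640)
-v(258, 205) = -1*640 = -640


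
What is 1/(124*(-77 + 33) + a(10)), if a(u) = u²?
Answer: -1/5356 ≈ -0.00018671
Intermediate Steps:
1/(124*(-77 + 33) + a(10)) = 1/(124*(-77 + 33) + 10²) = 1/(124*(-44) + 100) = 1/(-5456 + 100) = 1/(-5356) = -1/5356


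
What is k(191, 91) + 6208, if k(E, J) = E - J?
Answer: 6308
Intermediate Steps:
k(191, 91) + 6208 = (191 - 1*91) + 6208 = (191 - 91) + 6208 = 100 + 6208 = 6308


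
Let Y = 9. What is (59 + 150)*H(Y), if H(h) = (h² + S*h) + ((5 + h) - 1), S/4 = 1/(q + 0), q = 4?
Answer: 21527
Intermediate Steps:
S = 1 (S = 4/(4 + 0) = 4/4 = 4*(¼) = 1)
H(h) = 4 + h² + 2*h (H(h) = (h² + 1*h) + ((5 + h) - 1) = (h² + h) + (4 + h) = (h + h²) + (4 + h) = 4 + h² + 2*h)
(59 + 150)*H(Y) = (59 + 150)*(4 + 9² + 2*9) = 209*(4 + 81 + 18) = 209*103 = 21527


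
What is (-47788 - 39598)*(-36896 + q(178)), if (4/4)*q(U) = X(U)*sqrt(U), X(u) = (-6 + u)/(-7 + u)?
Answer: 3224193856 - 15030392*sqrt(178)/171 ≈ 3.2230e+9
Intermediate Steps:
X(u) = (-6 + u)/(-7 + u)
q(U) = sqrt(U)*(-6 + U)/(-7 + U) (q(U) = ((-6 + U)/(-7 + U))*sqrt(U) = sqrt(U)*(-6 + U)/(-7 + U))
(-47788 - 39598)*(-36896 + q(178)) = (-47788 - 39598)*(-36896 + sqrt(178)*(-6 + 178)/(-7 + 178)) = -87386*(-36896 + sqrt(178)*172/171) = -87386*(-36896 + sqrt(178)*(1/171)*172) = -87386*(-36896 + 172*sqrt(178)/171) = 3224193856 - 15030392*sqrt(178)/171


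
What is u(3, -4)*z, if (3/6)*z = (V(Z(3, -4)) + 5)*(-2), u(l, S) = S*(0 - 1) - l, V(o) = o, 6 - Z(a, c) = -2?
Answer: -52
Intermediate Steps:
Z(a, c) = 8 (Z(a, c) = 6 - 1*(-2) = 6 + 2 = 8)
u(l, S) = -S - l (u(l, S) = S*(-1) - l = -S - l)
z = -52 (z = 2*((8 + 5)*(-2)) = 2*(13*(-2)) = 2*(-26) = -52)
u(3, -4)*z = (-1*(-4) - 1*3)*(-52) = (4 - 3)*(-52) = 1*(-52) = -52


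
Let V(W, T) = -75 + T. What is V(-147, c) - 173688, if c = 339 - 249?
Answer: -173673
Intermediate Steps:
c = 90
V(-147, c) - 173688 = (-75 + 90) - 173688 = 15 - 173688 = -173673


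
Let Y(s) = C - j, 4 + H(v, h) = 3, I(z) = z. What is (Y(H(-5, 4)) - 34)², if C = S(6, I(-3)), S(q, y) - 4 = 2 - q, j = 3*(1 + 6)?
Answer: 3025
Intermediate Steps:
j = 21 (j = 3*7 = 21)
S(q, y) = 6 - q (S(q, y) = 4 + (2 - q) = 6 - q)
H(v, h) = -1 (H(v, h) = -4 + 3 = -1)
C = 0 (C = 6 - 1*6 = 6 - 6 = 0)
Y(s) = -21 (Y(s) = 0 - 1*21 = 0 - 21 = -21)
(Y(H(-5, 4)) - 34)² = (-21 - 34)² = (-55)² = 3025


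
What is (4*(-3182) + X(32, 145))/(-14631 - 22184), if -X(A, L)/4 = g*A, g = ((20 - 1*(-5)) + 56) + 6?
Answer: 23864/36815 ≈ 0.64821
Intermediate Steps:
g = 87 (g = ((20 + 5) + 56) + 6 = (25 + 56) + 6 = 81 + 6 = 87)
X(A, L) = -348*A
(4*(-3182) + X(32, 145))/(-14631 - 22184) = (4*(-3182) - 348*32)/(-14631 - 22184) = (-12728 - 11136)/(-36815) = -23864*(-1/36815) = 23864/36815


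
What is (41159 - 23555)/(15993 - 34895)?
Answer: -8802/9451 ≈ -0.93133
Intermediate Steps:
(41159 - 23555)/(15993 - 34895) = 17604/(-18902) = 17604*(-1/18902) = -8802/9451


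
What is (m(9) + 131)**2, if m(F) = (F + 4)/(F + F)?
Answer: 5621641/324 ≈ 17351.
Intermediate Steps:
m(F) = (4 + F)/(2*F) (m(F) = (4 + F)/((2*F)) = (4 + F)*(1/(2*F)) = (4 + F)/(2*F))
(m(9) + 131)**2 = ((1/2)*(4 + 9)/9 + 131)**2 = ((1/2)*(1/9)*13 + 131)**2 = (13/18 + 131)**2 = (2371/18)**2 = 5621641/324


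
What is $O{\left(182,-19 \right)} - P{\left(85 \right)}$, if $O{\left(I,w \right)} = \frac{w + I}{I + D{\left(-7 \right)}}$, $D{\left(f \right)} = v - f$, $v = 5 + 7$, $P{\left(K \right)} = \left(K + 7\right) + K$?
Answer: $- \frac{35414}{201} \approx -176.19$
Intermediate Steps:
$P{\left(K \right)} = 7 + 2 K$ ($P{\left(K \right)} = \left(7 + K\right) + K = 7 + 2 K$)
$v = 12$
$D{\left(f \right)} = 12 - f$
$O{\left(I,w \right)} = \frac{I + w}{19 + I}$ ($O{\left(I,w \right)} = \frac{w + I}{I + \left(12 - -7\right)} = \frac{I + w}{I + \left(12 + 7\right)} = \frac{I + w}{I + 19} = \frac{I + w}{19 + I}$)
$O{\left(182,-19 \right)} - P{\left(85 \right)} = \frac{182 - 19}{19 + 182} - \left(7 + 2 \cdot 85\right) = \frac{1}{201} \cdot 163 - \left(7 + 170\right) = \frac{1}{201} \cdot 163 - 177 = \frac{163}{201} - 177 = - \frac{35414}{201}$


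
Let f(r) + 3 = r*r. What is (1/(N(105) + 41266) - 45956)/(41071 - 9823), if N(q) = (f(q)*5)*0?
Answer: -270917185/184211424 ≈ -1.4707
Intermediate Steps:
f(r) = -3 + r² (f(r) = -3 + r*r = -3 + r²)
N(q) = 0 (N(q) = ((-3 + q²)*5)*0 = (-15 + 5*q²)*0 = 0)
(1/(N(105) + 41266) - 45956)/(41071 - 9823) = (1/(0 + 41266) - 45956)/(41071 - 9823) = (1/41266 - 45956)/31248 = (1/41266 - 45956)*(1/31248) = -1896420295/41266*1/31248 = -270917185/184211424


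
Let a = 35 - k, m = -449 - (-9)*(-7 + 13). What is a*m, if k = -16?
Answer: -20145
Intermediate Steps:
m = -395 (m = -449 - (-9)*6 = -449 - 1*(-54) = -449 + 54 = -395)
a = 51 (a = 35 - 1*(-16) = 35 + 16 = 51)
a*m = 51*(-395) = -20145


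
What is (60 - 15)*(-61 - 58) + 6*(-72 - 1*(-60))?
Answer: -5427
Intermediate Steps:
(60 - 15)*(-61 - 58) + 6*(-72 - 1*(-60)) = 45*(-119) + 6*(-72 + 60) = -5355 + 6*(-12) = -5355 - 72 = -5427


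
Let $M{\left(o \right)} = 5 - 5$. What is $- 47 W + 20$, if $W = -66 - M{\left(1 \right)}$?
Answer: $3122$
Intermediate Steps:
$M{\left(o \right)} = 0$
$W = -66$ ($W = -66 - 0 = -66 + 0 = -66$)
$- 47 W + 20 = \left(-47\right) \left(-66\right) + 20 = 3102 + 20 = 3122$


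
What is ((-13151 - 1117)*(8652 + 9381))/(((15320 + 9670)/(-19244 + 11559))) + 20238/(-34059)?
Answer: 748280340274496/9457049 ≈ 7.9124e+7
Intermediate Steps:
((-13151 - 1117)*(8652 + 9381))/(((15320 + 9670)/(-19244 + 11559))) + 20238/(-34059) = (-14268*18033)/((24990/(-7685))) + 20238*(-1/34059) = -257294844/(24990*(-1/7685)) - 6746/11353 = -257294844/(-4998/1537) - 6746/11353 = -257294844*(-1537/4998) - 6746/11353 = 65910362538/833 - 6746/11353 = 748280340274496/9457049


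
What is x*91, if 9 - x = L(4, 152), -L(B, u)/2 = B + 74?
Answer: 15015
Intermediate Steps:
L(B, u) = -148 - 2*B (L(B, u) = -2*(B + 74) = -2*(74 + B) = -148 - 2*B)
x = 165 (x = 9 - (-148 - 2*4) = 9 - (-148 - 8) = 9 - 1*(-156) = 9 + 156 = 165)
x*91 = 165*91 = 15015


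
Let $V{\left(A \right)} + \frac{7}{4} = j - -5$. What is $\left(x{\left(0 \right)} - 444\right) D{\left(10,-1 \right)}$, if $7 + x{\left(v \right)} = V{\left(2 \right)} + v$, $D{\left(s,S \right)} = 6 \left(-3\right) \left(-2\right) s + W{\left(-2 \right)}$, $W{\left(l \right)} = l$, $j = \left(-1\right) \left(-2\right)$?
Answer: $- \frac{319157}{2} \approx -1.5958 \cdot 10^{5}$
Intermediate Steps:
$j = 2$
$V{\left(A \right)} = \frac{21}{4}$ ($V{\left(A \right)} = - \frac{7}{4} + \left(2 - -5\right) = - \frac{7}{4} + \left(2 + 5\right) = - \frac{7}{4} + 7 = \frac{21}{4}$)
$D{\left(s,S \right)} = -2 + 36 s$ ($D{\left(s,S \right)} = 6 \left(-3\right) \left(-2\right) s - 2 = \left(-18\right) \left(-2\right) s - 2 = 36 s - 2 = -2 + 36 s$)
$x{\left(v \right)} = - \frac{7}{4} + v$ ($x{\left(v \right)} = -7 + \left(\frac{21}{4} + v\right) = - \frac{7}{4} + v$)
$\left(x{\left(0 \right)} - 444\right) D{\left(10,-1 \right)} = \left(\left(- \frac{7}{4} + 0\right) - 444\right) \left(-2 + 36 \cdot 10\right) = \left(- \frac{7}{4} - 444\right) \left(-2 + 360\right) = \left(- \frac{1783}{4}\right) 358 = - \frac{319157}{2}$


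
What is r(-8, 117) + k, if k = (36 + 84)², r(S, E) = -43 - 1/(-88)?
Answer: 1263417/88 ≈ 14357.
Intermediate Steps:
r(S, E) = -3783/88 (r(S, E) = -43 - 1*(-1/88) = -43 + 1/88 = -3783/88)
k = 14400 (k = 120² = 14400)
r(-8, 117) + k = -3783/88 + 14400 = 1263417/88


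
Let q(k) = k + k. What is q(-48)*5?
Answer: -480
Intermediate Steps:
q(k) = 2*k
q(-48)*5 = (2*(-48))*5 = -96*5 = -480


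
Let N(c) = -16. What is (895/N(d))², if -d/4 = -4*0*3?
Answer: 801025/256 ≈ 3129.0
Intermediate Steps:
d = 0 (d = -4*(-4*0)*3 = -0*3 = -4*0 = 0)
(895/N(d))² = (895/(-16))² = (895*(-1/16))² = (-895/16)² = 801025/256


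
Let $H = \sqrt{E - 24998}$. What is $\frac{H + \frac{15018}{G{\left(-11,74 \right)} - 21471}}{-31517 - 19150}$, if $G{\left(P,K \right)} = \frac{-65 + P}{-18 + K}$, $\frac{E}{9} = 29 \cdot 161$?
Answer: $\frac{70084}{5077052957} - \frac{\sqrt{17023}}{50667} \approx -0.0025613$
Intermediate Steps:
$E = 42021$ ($E = 9 \cdot 29 \cdot 161 = 9 \cdot 4669 = 42021$)
$G{\left(P,K \right)} = \frac{-65 + P}{-18 + K}$
$H = \sqrt{17023}$ ($H = \sqrt{42021 - 24998} = \sqrt{17023} \approx 130.47$)
$\frac{H + \frac{15018}{G{\left(-11,74 \right)} - 21471}}{-31517 - 19150} = \frac{\sqrt{17023} + \frac{15018}{\frac{-65 - 11}{-18 + 74} - 21471}}{-31517 - 19150} = \frac{\sqrt{17023} + \frac{15018}{\frac{1}{56} \left(-76\right) - 21471}}{-50667} = \left(\sqrt{17023} + \frac{15018}{\frac{1}{56} \left(-76\right) - 21471}\right) \left(- \frac{1}{50667}\right) = \left(\sqrt{17023} + \frac{15018}{- \frac{19}{14} - 21471}\right) \left(- \frac{1}{50667}\right) = \left(\sqrt{17023} + \frac{15018}{- \frac{300613}{14}}\right) \left(- \frac{1}{50667}\right) = \left(\sqrt{17023} + 15018 \left(- \frac{14}{300613}\right)\right) \left(- \frac{1}{50667}\right) = \left(\sqrt{17023} - \frac{210252}{300613}\right) \left(- \frac{1}{50667}\right) = \left(- \frac{210252}{300613} + \sqrt{17023}\right) \left(- \frac{1}{50667}\right) = \frac{70084}{5077052957} - \frac{\sqrt{17023}}{50667}$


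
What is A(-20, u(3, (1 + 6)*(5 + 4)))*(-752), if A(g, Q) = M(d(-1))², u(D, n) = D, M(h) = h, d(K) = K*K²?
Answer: -752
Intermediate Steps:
d(K) = K³
A(g, Q) = 1 (A(g, Q) = ((-1)³)² = (-1)² = 1)
A(-20, u(3, (1 + 6)*(5 + 4)))*(-752) = 1*(-752) = -752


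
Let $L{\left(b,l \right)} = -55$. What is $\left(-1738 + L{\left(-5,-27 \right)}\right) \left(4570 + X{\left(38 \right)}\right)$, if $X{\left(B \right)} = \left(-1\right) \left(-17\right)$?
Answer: $-8224491$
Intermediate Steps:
$X{\left(B \right)} = 17$
$\left(-1738 + L{\left(-5,-27 \right)}\right) \left(4570 + X{\left(38 \right)}\right) = \left(-1738 - 55\right) \left(4570 + 17\right) = \left(-1793\right) 4587 = -8224491$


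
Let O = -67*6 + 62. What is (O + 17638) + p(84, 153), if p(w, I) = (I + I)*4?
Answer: 18522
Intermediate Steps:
p(w, I) = 8*I (p(w, I) = (2*I)*4 = 8*I)
O = -340 (O = -402 + 62 = -340)
(O + 17638) + p(84, 153) = (-340 + 17638) + 8*153 = 17298 + 1224 = 18522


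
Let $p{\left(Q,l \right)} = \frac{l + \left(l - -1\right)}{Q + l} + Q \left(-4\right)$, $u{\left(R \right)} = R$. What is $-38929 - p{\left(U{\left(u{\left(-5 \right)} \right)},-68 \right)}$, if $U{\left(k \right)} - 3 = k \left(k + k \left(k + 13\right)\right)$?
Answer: $- \frac{1216517}{32} \approx -38016.0$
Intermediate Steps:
$U{\left(k \right)} = 3 + k \left(k + k \left(13 + k\right)\right)$ ($U{\left(k \right)} = 3 + k \left(k + k \left(k + 13\right)\right) = 3 + k \left(k + k \left(13 + k\right)\right)$)
$p{\left(Q,l \right)} = - 4 Q + \frac{1 + 2 l}{Q + l}$ ($p{\left(Q,l \right)} = \frac{l + \left(l + 1\right)}{Q + l} - 4 Q = \frac{l + \left(1 + l\right)}{Q + l} - 4 Q = \frac{1 + 2 l}{Q + l} - 4 Q = - 4 Q + \frac{1 + 2 l}{Q + l}$)
$-38929 - p{\left(U{\left(u{\left(-5 \right)} \right)},-68 \right)} = -38929 - \frac{1 - 4 \left(3 + \left(-5\right)^{3} + 14 \left(-5\right)^{2}\right)^{2} + 2 \left(-68\right) - 4 \left(3 + \left(-5\right)^{3} + 14 \left(-5\right)^{2}\right) \left(-68\right)}{\left(3 + \left(-5\right)^{3} + 14 \left(-5\right)^{2}\right) - 68} = -38929 - \frac{1 - 4 \left(3 - 125 + 14 \cdot 25\right)^{2} - 136 - 4 \left(3 - 125 + 14 \cdot 25\right) \left(-68\right)}{\left(3 - 125 + 14 \cdot 25\right) - 68} = -38929 - \frac{1 - 4 \left(3 - 125 + 350\right)^{2} - 136 - 4 \left(3 - 125 + 350\right) \left(-68\right)}{\left(3 - 125 + 350\right) - 68} = -38929 - \frac{1 - 4 \cdot 228^{2} - 136 - 912 \left(-68\right)}{228 - 68} = -38929 - \frac{1 - 207936 - 136 + 62016}{160} = -38929 - \frac{1}{160} \left(-146055\right) = -38929 - - \frac{29211}{32} = -38929 + \frac{29211}{32} = - \frac{1216517}{32}$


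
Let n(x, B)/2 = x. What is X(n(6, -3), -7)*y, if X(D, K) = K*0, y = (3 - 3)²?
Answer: 0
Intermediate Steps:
n(x, B) = 2*x
y = 0 (y = 0² = 0)
X(D, K) = 0
X(n(6, -3), -7)*y = 0*0 = 0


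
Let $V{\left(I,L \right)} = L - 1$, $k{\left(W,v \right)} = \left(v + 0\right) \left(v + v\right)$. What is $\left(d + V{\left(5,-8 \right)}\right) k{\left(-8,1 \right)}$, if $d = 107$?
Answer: $196$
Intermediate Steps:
$k{\left(W,v \right)} = 2 v^{2}$ ($k{\left(W,v \right)} = v 2 v = 2 v^{2}$)
$V{\left(I,L \right)} = -1 + L$ ($V{\left(I,L \right)} = L - 1 = -1 + L$)
$\left(d + V{\left(5,-8 \right)}\right) k{\left(-8,1 \right)} = \left(107 - 9\right) 2 \cdot 1^{2} = \left(107 - 9\right) 2 \cdot 1 = 98 \cdot 2 = 196$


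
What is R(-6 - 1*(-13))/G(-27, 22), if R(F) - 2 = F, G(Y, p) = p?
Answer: 9/22 ≈ 0.40909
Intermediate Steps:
R(F) = 2 + F
R(-6 - 1*(-13))/G(-27, 22) = (2 + (-6 - 1*(-13)))/22 = (2 + (-6 + 13))*(1/22) = (2 + 7)*(1/22) = 9*(1/22) = 9/22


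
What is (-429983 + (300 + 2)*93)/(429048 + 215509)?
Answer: -401897/644557 ≈ -0.62352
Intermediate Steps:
(-429983 + (300 + 2)*93)/(429048 + 215509) = (-429983 + 302*93)/644557 = (-429983 + 28086)*(1/644557) = -401897*1/644557 = -401897/644557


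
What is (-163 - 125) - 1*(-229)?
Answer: -59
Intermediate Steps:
(-163 - 125) - 1*(-229) = -288 + 229 = -59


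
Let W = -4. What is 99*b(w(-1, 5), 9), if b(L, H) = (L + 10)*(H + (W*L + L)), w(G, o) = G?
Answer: 10692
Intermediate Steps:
b(L, H) = (10 + L)*(H - 3*L) (b(L, H) = (L + 10)*(H + (-4*L + L)) = (10 + L)*(H - 3*L))
99*b(w(-1, 5), 9) = 99*(-30*(-1) - 3*(-1)² + 10*9 + 9*(-1)) = 99*(30 - 3*1 + 90 - 9) = 99*(30 - 3 + 90 - 9) = 99*108 = 10692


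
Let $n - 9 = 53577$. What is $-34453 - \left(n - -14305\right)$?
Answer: $-102344$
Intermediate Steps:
$n = 53586$ ($n = 9 + 53577 = 53586$)
$-34453 - \left(n - -14305\right) = -34453 - \left(53586 - -14305\right) = -34453 - \left(53586 + 14305\right) = -34453 - 67891 = -102344$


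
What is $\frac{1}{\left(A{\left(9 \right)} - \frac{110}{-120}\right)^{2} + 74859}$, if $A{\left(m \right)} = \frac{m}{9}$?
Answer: $\frac{144}{10780225} \approx 1.3358 \cdot 10^{-5}$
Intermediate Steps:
$A{\left(m \right)} = \frac{m}{9}$ ($A{\left(m \right)} = m \frac{1}{9} = \frac{m}{9}$)
$\frac{1}{\left(A{\left(9 \right)} - \frac{110}{-120}\right)^{2} + 74859} = \frac{1}{\left(\frac{1}{9} \cdot 9 - \frac{110}{-120}\right)^{2} + 74859} = \frac{1}{\left(1 - - \frac{11}{12}\right)^{2} + 74859} = \frac{1}{\left(1 + \frac{11}{12}\right)^{2} + 74859} = \frac{1}{\left(\frac{23}{12}\right)^{2} + 74859} = \frac{1}{\frac{529}{144} + 74859} = \frac{1}{\frac{10780225}{144}} = \frac{144}{10780225}$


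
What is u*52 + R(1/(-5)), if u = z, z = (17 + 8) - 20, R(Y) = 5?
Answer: 265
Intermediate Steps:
z = 5 (z = 25 - 20 = 5)
u = 5
u*52 + R(1/(-5)) = 5*52 + 5 = 260 + 5 = 265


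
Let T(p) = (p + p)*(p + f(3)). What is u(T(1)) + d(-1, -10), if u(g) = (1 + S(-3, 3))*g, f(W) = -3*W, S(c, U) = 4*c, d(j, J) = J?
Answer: 166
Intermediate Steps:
T(p) = 2*p*(-9 + p) (T(p) = (p + p)*(p - 3*3) = (2*p)*(p - 9) = (2*p)*(-9 + p) = 2*p*(-9 + p))
u(g) = -11*g (u(g) = (1 + 4*(-3))*g = (1 - 12)*g = -11*g)
u(T(1)) + d(-1, -10) = -22*(-9 + 1) - 10 = -22*(-8) - 10 = -11*(-16) - 10 = 176 - 10 = 166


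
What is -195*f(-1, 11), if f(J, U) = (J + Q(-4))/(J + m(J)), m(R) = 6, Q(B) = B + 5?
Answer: 0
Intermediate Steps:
Q(B) = 5 + B
f(J, U) = (1 + J)/(6 + J) (f(J, U) = (J + (5 - 4))/(J + 6) = (J + 1)/(6 + J) = (1 + J)/(6 + J))
-195*f(-1, 11) = -195*(1 - 1)/(6 - 1) = -195*0/5 = -39*0 = -195*0 = 0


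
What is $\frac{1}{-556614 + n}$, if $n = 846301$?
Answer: $\frac{1}{289687} \approx 3.452 \cdot 10^{-6}$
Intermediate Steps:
$\frac{1}{-556614 + n} = \frac{1}{-556614 + 846301} = \frac{1}{289687}$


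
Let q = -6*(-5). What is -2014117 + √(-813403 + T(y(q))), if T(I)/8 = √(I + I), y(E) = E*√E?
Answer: -2014117 + I*√(813403 - 16*2^(¼)*15^(¾)) ≈ -2.0141e+6 + 901.81*I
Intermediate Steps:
q = 30
y(E) = E^(3/2)
T(I) = 8*√2*√I (T(I) = 8*√(I + I) = 8*√(2*I) = 8*(√2*√I) = 8*√2*√I)
-2014117 + √(-813403 + T(y(q))) = -2014117 + √(-813403 + 8*√2*√(30^(3/2))) = -2014117 + √(-813403 + 8*√2*√(30*√30)) = -2014117 + √(-813403 + 8*√2*30^(¾)) = -2014117 + √(-813403 + 16*2^(¼)*15^(¾))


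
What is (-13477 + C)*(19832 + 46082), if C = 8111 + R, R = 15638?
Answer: 677068608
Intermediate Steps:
C = 23749 (C = 8111 + 15638 = 23749)
(-13477 + C)*(19832 + 46082) = (-13477 + 23749)*(19832 + 46082) = 10272*65914 = 677068608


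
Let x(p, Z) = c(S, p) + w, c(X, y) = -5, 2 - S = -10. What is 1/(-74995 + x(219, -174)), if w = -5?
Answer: -1/75005 ≈ -1.3332e-5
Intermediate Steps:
S = 12 (S = 2 - 1*(-10) = 2 + 10 = 12)
x(p, Z) = -10 (x(p, Z) = -5 - 5 = -10)
1/(-74995 + x(219, -174)) = 1/(-74995 - 10) = 1/(-75005) = -1/75005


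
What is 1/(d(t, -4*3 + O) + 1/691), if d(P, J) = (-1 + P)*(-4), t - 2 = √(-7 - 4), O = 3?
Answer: -1909233/91670825 + 1909924*I*√11/91670825 ≈ -0.020827 + 0.0691*I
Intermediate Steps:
t = 2 + I*√11 (t = 2 + √(-7 - 4) = 2 + √(-11) = 2 + I*√11 ≈ 2.0 + 3.3166*I)
d(P, J) = 4 - 4*P
1/(d(t, -4*3 + O) + 1/691) = 1/((4 - 4*(2 + I*√11)) + 1/691) = 1/((4 + (-8 - 4*I*√11)) + 1/691) = 1/((-4 - 4*I*√11) + 1/691) = 1/(-2763/691 - 4*I*√11)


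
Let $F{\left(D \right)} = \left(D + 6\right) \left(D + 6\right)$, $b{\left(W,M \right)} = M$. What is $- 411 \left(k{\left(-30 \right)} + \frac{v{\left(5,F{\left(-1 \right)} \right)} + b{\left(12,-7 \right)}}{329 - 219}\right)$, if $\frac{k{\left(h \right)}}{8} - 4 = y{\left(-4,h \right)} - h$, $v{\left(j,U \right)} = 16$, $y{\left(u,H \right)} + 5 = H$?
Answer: $\frac{357981}{110} \approx 3254.4$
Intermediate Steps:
$y{\left(u,H \right)} = -5 + H$
$F{\left(D \right)} = \left(6 + D\right)^{2}$ ($F{\left(D \right)} = \left(6 + D\right) \left(6 + D\right) = \left(6 + D\right)^{2}$)
$k{\left(h \right)} = -8$ ($k{\left(h \right)} = 32 + 8 \left(\left(-5 + h\right) - h\right) = 32 + 8 \left(-5\right) = 32 - 40 = -8$)
$- 411 \left(k{\left(-30 \right)} + \frac{v{\left(5,F{\left(-1 \right)} \right)} + b{\left(12,-7 \right)}}{329 - 219}\right) = - 411 \left(-8 + \frac{16 - 7}{329 - 219}\right) = - 411 \left(-8 + \frac{9}{110}\right) = \left(-411\right) \left(- \frac{871}{110}\right) = \frac{357981}{110}$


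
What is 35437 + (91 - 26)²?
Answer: 39662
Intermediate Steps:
35437 + (91 - 26)² = 35437 + 65² = 35437 + 4225 = 39662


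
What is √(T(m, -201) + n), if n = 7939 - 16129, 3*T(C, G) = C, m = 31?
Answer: I*√73617/3 ≈ 90.442*I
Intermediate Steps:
T(C, G) = C/3
n = -8190
√(T(m, -201) + n) = √((⅓)*31 - 8190) = √(31/3 - 8190) = √(-24539/3) = I*√73617/3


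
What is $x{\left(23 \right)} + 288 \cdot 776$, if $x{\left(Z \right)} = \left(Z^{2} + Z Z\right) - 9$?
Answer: $224537$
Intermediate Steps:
$x{\left(Z \right)} = -9 + 2 Z^{2}$ ($x{\left(Z \right)} = \left(Z^{2} + Z^{2}\right) - 9 = 2 Z^{2} - 9 = -9 + 2 Z^{2}$)
$x{\left(23 \right)} + 288 \cdot 776 = \left(-9 + 2 \cdot 23^{2}\right) + 288 \cdot 776 = \left(-9 + 2 \cdot 529\right) + 223488 = \left(-9 + 1058\right) + 223488 = 1049 + 223488 = 224537$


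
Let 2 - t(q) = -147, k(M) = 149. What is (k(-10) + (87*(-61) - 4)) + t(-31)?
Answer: -5013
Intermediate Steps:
t(q) = 149 (t(q) = 2 - 1*(-147) = 2 + 147 = 149)
(k(-10) + (87*(-61) - 4)) + t(-31) = (149 + (87*(-61) - 4)) + 149 = (149 + (-5307 - 4)) + 149 = (149 - 5311) + 149 = -5162 + 149 = -5013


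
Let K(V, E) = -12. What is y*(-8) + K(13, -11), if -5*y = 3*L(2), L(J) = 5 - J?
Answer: 12/5 ≈ 2.4000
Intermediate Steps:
y = -9/5 (y = -3*(5 - 1*2)/5 = -3*(5 - 2)/5 = -3*3/5 = -⅕*9 = -9/5 ≈ -1.8000)
y*(-8) + K(13, -11) = -9/5*(-8) - 12 = 72/5 - 12 = 12/5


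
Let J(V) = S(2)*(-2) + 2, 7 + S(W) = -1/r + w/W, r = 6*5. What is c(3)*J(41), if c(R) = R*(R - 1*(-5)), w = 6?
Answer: 1208/5 ≈ 241.60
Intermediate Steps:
r = 30
S(W) = -211/30 + 6/W (S(W) = -7 + (-1/30 + 6/W) = -211/30 + 6/W)
J(V) = 151/15 (J(V) = (-211/30 + 6/2)*(-2) + 2 = (-211/30 + 6*(½))*(-2) + 2 = (-211/30 + 3)*(-2) + 2 = -121/30*(-2) + 2 = 121/15 + 2 = 151/15)
c(R) = R*(5 + R) (c(R) = R*(R + 5) = R*(5 + R))
c(3)*J(41) = (3*(5 + 3))*(151/15) = (3*8)*(151/15) = 24*(151/15) = 1208/5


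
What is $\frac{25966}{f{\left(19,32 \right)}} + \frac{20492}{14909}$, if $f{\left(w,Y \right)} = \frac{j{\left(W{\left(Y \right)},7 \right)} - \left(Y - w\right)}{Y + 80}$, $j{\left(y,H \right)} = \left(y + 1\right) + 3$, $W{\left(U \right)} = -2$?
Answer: $- \frac{43358009116}{163999} \approx -2.6438 \cdot 10^{5}$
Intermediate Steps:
$j{\left(y,H \right)} = 4 + y$ ($j{\left(y,H \right)} = \left(1 + y\right) + 3 = 4 + y$)
$f{\left(w,Y \right)} = \frac{2 + w - Y}{80 + Y}$ ($f{\left(w,Y \right)} = \frac{\left(4 - 2\right) - \left(Y - w\right)}{Y + 80} = \frac{2 - \left(Y - w\right)}{80 + Y} = \frac{2 + w - Y}{80 + Y}$)
$\frac{25966}{f{\left(19,32 \right)}} + \frac{20492}{14909} = \frac{25966}{\frac{1}{80 + 32} \left(2 + 19 - 32\right)} + \frac{20492}{14909} = \frac{25966}{\frac{1}{112} \left(2 + 19 - 32\right)} + 20492 \cdot \frac{1}{14909} = \frac{25966}{\frac{1}{112} \left(-11\right)} + \frac{20492}{14909} = \frac{25966}{- \frac{11}{112}} + \frac{20492}{14909} = 25966 \left(- \frac{112}{11}\right) + \frac{20492}{14909} = - \frac{2908192}{11} + \frac{20492}{14909} = - \frac{43358009116}{163999}$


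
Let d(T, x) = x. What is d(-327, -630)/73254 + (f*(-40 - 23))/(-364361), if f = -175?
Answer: -172862130/4448483449 ≈ -0.038859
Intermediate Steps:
d(-327, -630)/73254 + (f*(-40 - 23))/(-364361) = -630/73254 - 175*(-40 - 23)/(-364361) = -630*1/73254 - 175*(-63)*(-1/364361) = -105/12209 + 11025*(-1/364361) = -105/12209 - 11025/364361 = -172862130/4448483449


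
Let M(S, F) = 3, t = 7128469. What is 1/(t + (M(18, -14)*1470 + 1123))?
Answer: 1/7134002 ≈ 1.4017e-7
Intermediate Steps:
1/(t + (M(18, -14)*1470 + 1123)) = 1/(7128469 + (3*1470 + 1123)) = 1/(7128469 + (4410 + 1123)) = 1/(7128469 + 5533) = 1/7134002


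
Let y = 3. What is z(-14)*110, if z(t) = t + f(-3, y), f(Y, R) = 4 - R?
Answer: -1430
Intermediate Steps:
z(t) = 1 + t (z(t) = t + (4 - 1*3) = t + (4 - 3) = t + 1 = 1 + t)
z(-14)*110 = (1 - 14)*110 = -13*110 = -1430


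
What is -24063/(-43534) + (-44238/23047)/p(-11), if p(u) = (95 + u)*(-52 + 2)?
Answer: 194263474441/351164834300 ≈ 0.55320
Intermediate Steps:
p(u) = -4750 - 50*u (p(u) = (95 + u)*(-50) = -4750 - 50*u)
-24063/(-43534) + (-44238/23047)/p(-11) = -24063/(-43534) + (-44238/23047)/(-4750 - 50*(-11)) = -24063*(-1/43534) + (-44238*1/23047)/(-4750 + 550) = 24063/43534 - 44238/23047/(-4200) = 24063/43534 - 44238/23047*(-1/4200) = 24063/43534 + 7373/16132900 = 194263474441/351164834300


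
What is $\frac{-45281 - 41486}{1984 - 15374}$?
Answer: $\frac{86767}{13390} \approx 6.48$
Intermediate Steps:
$\frac{-45281 - 41486}{1984 - 15374} = - \frac{86767}{-13390} = \left(-86767\right) \left(- \frac{1}{13390}\right) = \frac{86767}{13390}$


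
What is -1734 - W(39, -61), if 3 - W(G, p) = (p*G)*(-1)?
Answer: 642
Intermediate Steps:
W(G, p) = 3 + G*p (W(G, p) = 3 - p*G*(-1) = 3 - G*p*(-1) = 3 - (-1)*G*p = 3 + G*p)
-1734 - W(39, -61) = -1734 - (3 + 39*(-61)) = -1734 - (3 - 2379) = -1734 - 1*(-2376) = -1734 + 2376 = 642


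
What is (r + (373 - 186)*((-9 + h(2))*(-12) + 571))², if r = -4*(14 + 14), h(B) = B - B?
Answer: 16093713321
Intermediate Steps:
h(B) = 0
r = -112 (r = -4*28 = -112)
(r + (373 - 186)*((-9 + h(2))*(-12) + 571))² = (-112 + (373 - 186)*((-9 + 0)*(-12) + 571))² = (-112 + 187*(-9*(-12) + 571))² = (-112 + 187*(108 + 571))² = (-112 + 187*679)² = (-112 + 126973)² = 126861² = 16093713321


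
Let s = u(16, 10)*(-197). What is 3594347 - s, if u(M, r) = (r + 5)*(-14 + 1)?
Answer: 3555932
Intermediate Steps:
u(M, r) = -65 - 13*r (u(M, r) = (5 + r)*(-13) = -65 - 13*r)
s = 38415 (s = (-65 - 13*10)*(-197) = (-65 - 130)*(-197) = -195*(-197) = 38415)
3594347 - s = 3594347 - 1*38415 = 3594347 - 38415 = 3555932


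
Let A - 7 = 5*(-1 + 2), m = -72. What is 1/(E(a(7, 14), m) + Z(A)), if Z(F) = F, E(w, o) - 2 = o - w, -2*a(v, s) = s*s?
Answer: 1/40 ≈ 0.025000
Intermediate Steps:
a(v, s) = -s²/2 (a(v, s) = -s*s/2 = -s²/2)
E(w, o) = 2 + o - w (E(w, o) = 2 + (o - w) = 2 + o - w)
A = 12 (A = 7 + 5*(-1 + 2) = 7 + 5*1 = 7 + 5 = 12)
1/(E(a(7, 14), m) + Z(A)) = 1/((2 - 72 - (-1)*14²/2) + 12) = 1/((2 - 72 - (-1)*196/2) + 12) = 1/((2 - 72 - 1*(-98)) + 12) = 1/((2 - 72 + 98) + 12) = 1/(28 + 12) = 1/40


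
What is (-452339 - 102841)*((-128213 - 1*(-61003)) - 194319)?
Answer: 145195670220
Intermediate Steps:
(-452339 - 102841)*((-128213 - 1*(-61003)) - 194319) = -555180*((-128213 + 61003) - 194319) = -555180*(-67210 - 194319) = -555180*(-261529) = 145195670220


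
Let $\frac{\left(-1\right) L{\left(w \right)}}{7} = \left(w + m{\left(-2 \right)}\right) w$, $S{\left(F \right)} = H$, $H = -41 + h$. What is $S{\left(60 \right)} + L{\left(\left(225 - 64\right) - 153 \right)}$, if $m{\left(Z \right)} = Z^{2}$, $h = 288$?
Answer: $-425$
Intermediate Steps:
$H = 247$ ($H = -41 + 288 = 247$)
$S{\left(F \right)} = 247$
$L{\left(w \right)} = - 7 w \left(4 + w\right)$ ($L{\left(w \right)} = - 7 \left(w + \left(-2\right)^{2}\right) w = - 7 \left(w + 4\right) w = - 7 \left(4 + w\right) w = - 7 w \left(4 + w\right)$)
$S{\left(60 \right)} + L{\left(\left(225 - 64\right) - 153 \right)} = 247 - 7 \left(\left(225 - 64\right) - 153\right) \left(4 + \left(\left(225 - 64\right) - 153\right)\right) = 247 - 7 \left(161 - 153\right) \left(4 + \left(161 - 153\right)\right) = 247 - 56 \left(4 + 8\right) = 247 - 56 \cdot 12 = 247 - 672 = -425$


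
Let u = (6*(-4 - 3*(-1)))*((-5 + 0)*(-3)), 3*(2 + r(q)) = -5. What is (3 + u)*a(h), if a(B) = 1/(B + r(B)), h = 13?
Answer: -261/28 ≈ -9.3214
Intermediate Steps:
r(q) = -11/3 (r(q) = -2 + (1/3)*(-5) = -2 - 5/3 = -11/3)
a(B) = 1/(-11/3 + B) (a(B) = 1/(B - 11/3) = 1/(-11/3 + B))
u = -90 (u = (6*(-4 + 3))*(-5*(-3)) = (6*(-1))*15 = -6*15 = -90)
(3 + u)*a(h) = (3 - 90)*(3/(-11 + 3*13)) = -261/(-11 + 39) = -261/28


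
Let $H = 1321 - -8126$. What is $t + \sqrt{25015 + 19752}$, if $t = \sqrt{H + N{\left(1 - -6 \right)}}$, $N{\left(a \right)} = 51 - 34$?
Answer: $\sqrt{44767} + 26 \sqrt{14} \approx 308.87$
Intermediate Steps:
$N{\left(a \right)} = 17$ ($N{\left(a \right)} = 51 - 34 = 17$)
$H = 9447$ ($H = 1321 + 8126 = 9447$)
$t = 26 \sqrt{14}$ ($t = \sqrt{9447 + 17} = \sqrt{9464} = 26 \sqrt{14} \approx 97.283$)
$t + \sqrt{25015 + 19752} = 26 \sqrt{14} + \sqrt{25015 + 19752} = 26 \sqrt{14} + \sqrt{44767} = \sqrt{44767} + 26 \sqrt{14}$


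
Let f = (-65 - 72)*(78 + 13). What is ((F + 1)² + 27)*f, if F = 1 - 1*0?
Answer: -386477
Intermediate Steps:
f = -12467 (f = -137*91 = -12467)
F = 1 (F = 1 + 0 = 1)
((F + 1)² + 27)*f = ((1 + 1)² + 27)*(-12467) = (2² + 27)*(-12467) = (4 + 27)*(-12467) = 31*(-12467) = -386477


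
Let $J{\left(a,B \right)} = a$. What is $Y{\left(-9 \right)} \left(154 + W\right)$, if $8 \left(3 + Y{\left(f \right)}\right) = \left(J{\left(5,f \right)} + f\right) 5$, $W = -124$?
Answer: $-165$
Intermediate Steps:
$Y{\left(f \right)} = \frac{1}{8} + \frac{5 f}{8}$ ($Y{\left(f \right)} = -3 + \frac{\left(5 + f\right) 5}{8} = -3 + \frac{25 + 5 f}{8} = -3 + \left(\frac{25}{8} + \frac{5 f}{8}\right) = \frac{1}{8} + \frac{5 f}{8}$)
$Y{\left(-9 \right)} \left(154 + W\right) = \left(\frac{1}{8} + \frac{5}{8} \left(-9\right)\right) \left(154 - 124\right) = \left(\frac{1}{8} - \frac{45}{8}\right) 30 = \left(- \frac{11}{2}\right) 30 = -165$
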